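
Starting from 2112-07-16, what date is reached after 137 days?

November 30, 2112

Jul has 31 days: +16 → Aug 1, 2112 (121 left).
Aug has 31 days: +31 → Sep 1, 2112 (90 left).
Sep has 30 days: +30 → Oct 1, 2112 (60 left).
Oct has 31 days: +31 → Nov 1, 2112 (29 left).
+29 → Nov 30, 2112.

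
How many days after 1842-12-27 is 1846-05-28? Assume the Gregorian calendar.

1248

Dec 27, 1842 → Dec 27, 1843: 365 days.
Dec 27, 1843 → Dec 27, 1844: 366 days (Feb 29, 1844 is in that span).
Dec 27, 1844 → Dec 27, 1845: 365 days.
Dec 27, 1845 → Jan 27, 1846: 31 days (December has 31).
Jan 27, 1846 → Feb 27, 1846: 31 days (January has 31).
Feb 27, 1846 → Mar 27, 1846: 28 days (February has 28).
Mar 27, 1846 → Apr 27, 1846: 31 days (March has 31).
Apr 27, 1846 → May 27, 1846: 30 days (April has 30).
May 27, 1846 → May 28, 1846: 1 days.
Total: 1248 days.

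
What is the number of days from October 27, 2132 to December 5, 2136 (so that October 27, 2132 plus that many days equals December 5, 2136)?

Oct 27, 2132 → Oct 27, 2133: 365 days.
Oct 27, 2133 → Oct 27, 2134: 365 days.
Oct 27, 2134 → Oct 27, 2135: 365 days.
Oct 27, 2135 → Oct 27, 2136: 366 days (Feb 29, 2136 is in that span).
Oct 27, 2136 → Nov 27, 2136: 31 days (October has 31).
Nov 27, 2136 → Dec 5, 2136: 8 days.
Total: 1500 days.

1500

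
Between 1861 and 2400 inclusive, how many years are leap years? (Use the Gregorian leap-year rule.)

131

Multiples of 4 in [1861,2400]: 135.
Of those, multiples of 100: 6 (not leap unless ÷400).
Multiples of 400: 2.
Leap years = 135 − 6 + 2 = 131.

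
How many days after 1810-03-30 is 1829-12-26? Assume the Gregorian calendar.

7211

Mar 30, 1810 → Mar 30, 1811: 365 days.
Mar 30, 1811 → Mar 30, 1812: 366 days (Feb 29, 1812 is in that span).
Mar 30, 1812 → Mar 30, 1813: 365 days.
Mar 30, 1813 → Mar 30, 1814: 365 days.
Mar 30, 1814 → Mar 30, 1815: 365 days.
Mar 30, 1815 → Mar 30, 1816: 366 days (Feb 29, 1816 is in that span).
Mar 30, 1816 → Mar 30, 1817: 365 days.
Mar 30, 1817 → Mar 30, 1818: 365 days.
Mar 30, 1818 → Mar 30, 1819: 365 days.
Mar 30, 1819 → Mar 30, 1820: 366 days (Feb 29, 1820 is in that span).
Mar 30, 1820 → Mar 30, 1821: 365 days.
Mar 30, 1821 → Mar 30, 1822: 365 days.
Mar 30, 1822 → Mar 30, 1823: 365 days.
Mar 30, 1823 → Mar 30, 1824: 366 days (Feb 29, 1824 is in that span).
Mar 30, 1824 → Mar 30, 1825: 365 days.
Mar 30, 1825 → Mar 30, 1826: 365 days.
Mar 30, 1826 → Mar 30, 1827: 365 days.
Mar 30, 1827 → Mar 30, 1828: 366 days (Feb 29, 1828 is in that span).
Mar 30, 1828 → Mar 30, 1829: 365 days.
Mar 30, 1829 → Apr 30, 1829: 31 days (March has 31).
Apr 30, 1829 → May 30, 1829: 30 days (April has 30).
May 30, 1829 → Jun 30, 1829: 31 days (May has 31).
Jun 30, 1829 → Jul 30, 1829: 30 days (June has 30).
Jul 30, 1829 → Aug 30, 1829: 31 days (July has 31).
Aug 30, 1829 → Sep 30, 1829: 31 days (August has 31).
Sep 30, 1829 → Oct 30, 1829: 30 days (September has 30).
Oct 30, 1829 → Nov 30, 1829: 31 days (October has 31).
Nov 30, 1829 → Dec 26, 1829: 26 days.
Total: 7211 days.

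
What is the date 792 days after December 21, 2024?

February 21, 2027

+365 (one year) → Dec 21, 2025 (427 left).
+365 (one year) → Dec 21, 2026 (62 left).
Dec has 31 days: +11 → Jan 1, 2027 (51 left).
Jan has 31 days: +31 → Feb 1, 2027 (20 left).
+20 → Feb 21, 2027.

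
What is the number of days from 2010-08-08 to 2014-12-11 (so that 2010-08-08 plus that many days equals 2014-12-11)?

1586

Aug 8, 2010 → Aug 8, 2011: 365 days.
Aug 8, 2011 → Aug 8, 2012: 366 days (Feb 29, 2012 is in that span).
Aug 8, 2012 → Aug 8, 2013: 365 days.
Aug 8, 2013 → Aug 8, 2014: 365 days.
Aug 8, 2014 → Sep 8, 2014: 31 days (August has 31).
Sep 8, 2014 → Oct 8, 2014: 30 days (September has 30).
Oct 8, 2014 → Nov 8, 2014: 31 days (October has 31).
Nov 8, 2014 → Dec 8, 2014: 30 days (November has 30).
Dec 8, 2014 → Dec 11, 2014: 3 days.
Total: 1586 days.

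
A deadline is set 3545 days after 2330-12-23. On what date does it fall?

September 6, 2340

+365 (one year) → Dec 23, 2331 (3180 left).
+366 (one year; includes Feb 29, 2332) → Dec 23, 2332 (2814 left).
+365 (one year) → Dec 23, 2333 (2449 left).
+365 (one year) → Dec 23, 2334 (2084 left).
+365 (one year) → Dec 23, 2335 (1719 left).
+366 (one year; includes Feb 29, 2336) → Dec 23, 2336 (1353 left).
+365 (one year) → Dec 23, 2337 (988 left).
+365 (one year) → Dec 23, 2338 (623 left).
+365 (one year) → Dec 23, 2339 (258 left).
Dec has 31 days: +9 → Jan 1, 2340 (249 left).
Jan has 31 days: +31 → Feb 1, 2340 (218 left).
Feb has 29 days: +29 → Mar 1, 2340 (189 left).
Mar has 31 days: +31 → Apr 1, 2340 (158 left).
Apr has 30 days: +30 → May 1, 2340 (128 left).
May has 31 days: +31 → Jun 1, 2340 (97 left).
Jun has 30 days: +30 → Jul 1, 2340 (67 left).
Jul has 31 days: +31 → Aug 1, 2340 (36 left).
Aug has 31 days: +31 → Sep 1, 2340 (5 left).
+5 → Sep 6, 2340.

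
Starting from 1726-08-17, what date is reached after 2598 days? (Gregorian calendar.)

September 27, 1733

+365 (one year) → Aug 17, 1727 (2233 left).
+366 (one year; includes Feb 29, 1728) → Aug 17, 1728 (1867 left).
+365 (one year) → Aug 17, 1729 (1502 left).
+365 (one year) → Aug 17, 1730 (1137 left).
+365 (one year) → Aug 17, 1731 (772 left).
+366 (one year; includes Feb 29, 1732) → Aug 17, 1732 (406 left).
+365 (one year) → Aug 17, 1733 (41 left).
Aug has 31 days: +15 → Sep 1, 1733 (26 left).
+26 → Sep 27, 1733.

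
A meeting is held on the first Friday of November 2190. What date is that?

November 1, 2190 is a Monday.
The first Friday is therefore November 5 (4 days later).

November 5, 2190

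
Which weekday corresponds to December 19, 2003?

Doomsday rule: the anchor day for the 2000s is Tuesday. For year 03: 3÷12 = 0 r 3, and 3÷4 = 0, so 0+3+0 = 3.
Tuesday + 3 ≡ Friday — that's 2003's doomsday.
In December the doomsday date is Dec 12.
Dec 19 is 7 days after Dec 12; 7 mod 7 = 0, so Friday + 0 = Friday.

Friday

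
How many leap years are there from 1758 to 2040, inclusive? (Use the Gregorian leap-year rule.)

Multiples of 4 in [1758,2040]: 71.
Of those, multiples of 100: 3 (not leap unless ÷400).
Multiples of 400: 1.
Leap years = 71 − 3 + 1 = 69.

69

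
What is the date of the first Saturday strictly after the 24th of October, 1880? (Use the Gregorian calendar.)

October 30, 1880

Oct 24, 1880 is a Sunday.
From Sunday to the next Saturday is 6 days.
Oct 24, 1880 + 6 = Oct 30, 1880.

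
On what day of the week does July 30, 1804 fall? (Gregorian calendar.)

Doomsday rule: the anchor day for the 1800s is Friday. For year 04: 4÷12 = 0 r 4, and 4÷4 = 1, so 0+4+1 = 5.
Friday + 5 ≡ Wednesday — that's 1804's doomsday.
In July the doomsday date is Jul 11.
Jul 30 is 19 days after Jul 11; 19 mod 7 = 5, so Wednesday + 5 = Monday.

Monday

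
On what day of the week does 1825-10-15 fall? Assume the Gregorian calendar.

Saturday

Doomsday rule: the anchor day for the 1800s is Friday. For year 25: 25÷12 = 2 r 1, and 1÷4 = 0, so 2+1+0 = 3.
Friday + 3 ≡ Monday — that's 1825's doomsday.
In October the doomsday date is Oct 10.
Oct 15 is 5 days after Oct 10; 5 mod 7 = 5, so Monday + 5 = Saturday.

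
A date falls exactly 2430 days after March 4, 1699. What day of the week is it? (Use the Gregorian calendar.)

Mar 4, 1699 is a Wednesday.
2430 mod 7 = 1, so 2430 days after a Wednesday is Wednesday + 1 = Thursday.

Thursday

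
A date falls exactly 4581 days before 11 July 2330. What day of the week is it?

First find the weekday of Jul 11, 2330. Doomsday rule: the anchor day for the 2300s is Wednesday. For year 30: 30÷12 = 2 r 6, and 6÷4 = 1, so 2+6+1 = 9.
Wednesday + 9 ≡ Friday — that's 2330's doomsday.
In July the doomsday date is Jul 11.
Jul 11 is the doomsday itself: Friday.
4581 mod 7 = 3, so 4581 days before a Friday is Friday − 3 = Tuesday.

Tuesday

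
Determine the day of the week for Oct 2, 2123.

Saturday

Doomsday rule: the anchor day for the 2100s is Sunday. For year 23: 23÷12 = 1 r 11, and 11÷4 = 2, so 1+11+2 = 14.
Sunday + 14 ≡ Sunday — that's 2123's doomsday.
In October the doomsday date is Oct 10.
Oct 2 is 8 days before Oct 10; 8 mod 7 = 1, so Sunday − 1 = Saturday.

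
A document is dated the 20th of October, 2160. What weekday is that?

Monday

January 1, 2160 is a Tuesday.
Jan 1, 2160 → Feb 1, 2160: 31 days (January has 31).
Feb 1, 2160 → Mar 1, 2160: 29 days (February has 29).
Mar 1, 2160 → Apr 1, 2160: 31 days (March has 31).
Apr 1, 2160 → May 1, 2160: 30 days (April has 30).
May 1, 2160 → Jun 1, 2160: 31 days (May has 31).
Jun 1, 2160 → Jul 1, 2160: 30 days (June has 30).
Jul 1, 2160 → Aug 1, 2160: 31 days (July has 31).
Aug 1, 2160 → Sep 1, 2160: 31 days (August has 31).
Sep 1, 2160 → Oct 1, 2160: 30 days (September has 30).
Oct 1, 2160 → Oct 20, 2160: 19 days.
Total: 293 days.
293 mod 7 = 6, so Tuesday + 6 = Monday.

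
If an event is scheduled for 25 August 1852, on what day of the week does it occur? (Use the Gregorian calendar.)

Wednesday

Doomsday rule: the anchor day for the 1800s is Friday. For year 52: 52÷12 = 4 r 4, and 4÷4 = 1, so 4+4+1 = 9.
Friday + 9 ≡ Sunday — that's 1852's doomsday.
In August the doomsday date is Aug 8.
Aug 25 is 17 days after Aug 8; 17 mod 7 = 3, so Sunday + 3 = Wednesday.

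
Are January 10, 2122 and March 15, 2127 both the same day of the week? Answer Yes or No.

Yes

From Jan 10, 2122 to Mar 15, 2127 is 1890 days.
1890 mod 7 = 0, so they are the same weekday.
(Jan 10, 2122 is a Saturday; Mar 15, 2127 is a Saturday.)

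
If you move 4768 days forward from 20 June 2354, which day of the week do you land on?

First find the weekday of Jun 20, 2354. Doomsday rule: the anchor day for the 2300s is Wednesday. For year 54: 54÷12 = 4 r 6, and 6÷4 = 1, so 4+6+1 = 11.
Wednesday + 11 ≡ Sunday — that's 2354's doomsday.
In June the doomsday date is Jun 6.
Jun 20 is 14 days after Jun 6; 14 mod 7 = 0, so Sunday + 0 = Sunday.
4768 mod 7 = 1, so 4768 days after a Sunday is Sunday + 1 = Monday.

Monday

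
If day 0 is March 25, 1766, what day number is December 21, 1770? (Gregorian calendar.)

1732

Mar 25, 1766 → Mar 25, 1767: 365 days.
Mar 25, 1767 → Mar 25, 1768: 366 days (Feb 29, 1768 is in that span).
Mar 25, 1768 → Mar 25, 1769: 365 days.
Mar 25, 1769 → Mar 25, 1770: 365 days.
Mar 25, 1770 → Apr 25, 1770: 31 days (March has 31).
Apr 25, 1770 → May 25, 1770: 30 days (April has 30).
May 25, 1770 → Jun 25, 1770: 31 days (May has 31).
Jun 25, 1770 → Jul 25, 1770: 30 days (June has 30).
Jul 25, 1770 → Aug 25, 1770: 31 days (July has 31).
Aug 25, 1770 → Sep 25, 1770: 31 days (August has 31).
Sep 25, 1770 → Oct 25, 1770: 30 days (September has 30).
Oct 25, 1770 → Nov 25, 1770: 31 days (October has 31).
Nov 25, 1770 → Dec 21, 1770: 26 days.
Total: 1732 days.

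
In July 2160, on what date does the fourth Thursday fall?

July 1, 2160 is a Tuesday.
The first Thursday is therefore July 3 (2 days later).
The fourth Thursday is 3 + 3×7 = July 24.

July 24, 2160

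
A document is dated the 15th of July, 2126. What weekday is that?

Monday

Doomsday rule: the anchor day for the 2100s is Sunday. For year 26: 26÷12 = 2 r 2, and 2÷4 = 0, so 2+2+0 = 4.
Sunday + 4 ≡ Thursday — that's 2126's doomsday.
In July the doomsday date is Jul 11.
Jul 15 is 4 days after Jul 11; 4 mod 7 = 4, so Thursday + 4 = Monday.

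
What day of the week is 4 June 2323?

Doomsday rule: the anchor day for the 2300s is Wednesday. For year 23: 23÷12 = 1 r 11, and 11÷4 = 2, so 1+11+2 = 14.
Wednesday + 14 ≡ Wednesday — that's 2323's doomsday.
In June the doomsday date is Jun 6.
Jun 4 is 2 days before Jun 6; 2 mod 7 = 2, so Wednesday − 2 = Monday.

Monday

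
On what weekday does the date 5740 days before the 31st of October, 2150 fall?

First find the weekday of Oct 31, 2150. Doomsday rule: the anchor day for the 2100s is Sunday. For year 50: 50÷12 = 4 r 2, and 2÷4 = 0, so 4+2+0 = 6.
Sunday + 6 ≡ Saturday — that's 2150's doomsday.
In October the doomsday date is Oct 10.
Oct 31 is 21 days after Oct 10; 21 mod 7 = 0, so Saturday + 0 = Saturday.
5740 mod 7 = 0, so 5740 days before a Saturday is Saturday − 0 = Saturday.

Saturday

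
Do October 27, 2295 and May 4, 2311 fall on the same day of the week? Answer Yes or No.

No

From Oct 27, 2295 to May 4, 2311 is 5667 days.
5667 mod 7 = 4, so they are different weekdays.
(Oct 27, 2295 is a Sunday; May 4, 2311 is a Thursday.)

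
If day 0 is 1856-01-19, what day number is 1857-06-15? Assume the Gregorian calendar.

Jan 19, 1856 → Jan 19, 1857: 366 days (Feb 29, 1856 is in that span).
Jan 19, 1857 → Feb 19, 1857: 31 days (January has 31).
Feb 19, 1857 → Mar 19, 1857: 28 days (February has 28).
Mar 19, 1857 → Apr 19, 1857: 31 days (March has 31).
Apr 19, 1857 → May 19, 1857: 30 days (April has 30).
May 19, 1857 → Jun 15, 1857: 27 days.
Total: 513 days.

513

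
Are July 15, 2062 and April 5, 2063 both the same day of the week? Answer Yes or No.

From Jul 15, 2062 to Apr 5, 2063 is 264 days.
264 mod 7 = 5, so they are different weekdays.
(Jul 15, 2062 is a Saturday; Apr 5, 2063 is a Thursday.)

No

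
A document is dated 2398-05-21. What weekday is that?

Doomsday rule: the anchor day for the 2300s is Wednesday. For year 98: 98÷12 = 8 r 2, and 2÷4 = 0, so 8+2+0 = 10.
Wednesday + 10 ≡ Saturday — that's 2398's doomsday.
In May the doomsday date is May 9.
May 21 is 12 days after May 9; 12 mod 7 = 5, so Saturday + 5 = Thursday.

Thursday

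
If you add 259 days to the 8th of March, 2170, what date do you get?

November 22, 2170

Mar has 31 days: +24 → Apr 1, 2170 (235 left).
Apr has 30 days: +30 → May 1, 2170 (205 left).
May has 31 days: +31 → Jun 1, 2170 (174 left).
Jun has 30 days: +30 → Jul 1, 2170 (144 left).
Jul has 31 days: +31 → Aug 1, 2170 (113 left).
Aug has 31 days: +31 → Sep 1, 2170 (82 left).
Sep has 30 days: +30 → Oct 1, 2170 (52 left).
Oct has 31 days: +31 → Nov 1, 2170 (21 left).
+21 → Nov 22, 2170.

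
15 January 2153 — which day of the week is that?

Monday

January 1, 2153 is a Monday.
Jan 1, 2153 → Jan 15, 2153: 14 days.
Total: 14 days.
14 mod 7 = 0, so Monday + 0 = Monday.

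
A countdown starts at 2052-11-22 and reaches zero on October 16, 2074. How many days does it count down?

7998

Nov 22, 2052 → Nov 22, 2053: 365 days.
Nov 22, 2053 → Nov 22, 2054: 365 days.
Nov 22, 2054 → Nov 22, 2055: 365 days.
Nov 22, 2055 → Nov 22, 2056: 366 days (Feb 29, 2056 is in that span).
Nov 22, 2056 → Nov 22, 2057: 365 days.
Nov 22, 2057 → Nov 22, 2058: 365 days.
Nov 22, 2058 → Nov 22, 2059: 365 days.
Nov 22, 2059 → Nov 22, 2060: 366 days (Feb 29, 2060 is in that span).
Nov 22, 2060 → Nov 22, 2061: 365 days.
Nov 22, 2061 → Nov 22, 2062: 365 days.
Nov 22, 2062 → Nov 22, 2063: 365 days.
Nov 22, 2063 → Nov 22, 2064: 366 days (Feb 29, 2064 is in that span).
Nov 22, 2064 → Nov 22, 2065: 365 days.
Nov 22, 2065 → Nov 22, 2066: 365 days.
Nov 22, 2066 → Nov 22, 2067: 365 days.
Nov 22, 2067 → Nov 22, 2068: 366 days (Feb 29, 2068 is in that span).
Nov 22, 2068 → Nov 22, 2069: 365 days.
Nov 22, 2069 → Nov 22, 2070: 365 days.
Nov 22, 2070 → Nov 22, 2071: 365 days.
Nov 22, 2071 → Nov 22, 2072: 366 days (Feb 29, 2072 is in that span).
Nov 22, 2072 → Nov 22, 2073: 365 days.
Nov 22, 2073 → Dec 22, 2073: 30 days (November has 30).
Dec 22, 2073 → Jan 22, 2074: 31 days (December has 31).
Jan 22, 2074 → Feb 22, 2074: 31 days (January has 31).
Feb 22, 2074 → Mar 22, 2074: 28 days (February has 28).
Mar 22, 2074 → Apr 22, 2074: 31 days (March has 31).
Apr 22, 2074 → May 22, 2074: 30 days (April has 30).
May 22, 2074 → Jun 22, 2074: 31 days (May has 31).
Jun 22, 2074 → Jul 22, 2074: 30 days (June has 30).
Jul 22, 2074 → Aug 22, 2074: 31 days (July has 31).
Aug 22, 2074 → Sep 22, 2074: 31 days (August has 31).
Sep 22, 2074 → Oct 16, 2074: 24 days.
Total: 7998 days.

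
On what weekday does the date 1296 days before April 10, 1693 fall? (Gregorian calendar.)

Apr 10, 1693 is a Friday.
1296 mod 7 = 1, so 1296 days before a Friday is Friday − 1 = Thursday.

Thursday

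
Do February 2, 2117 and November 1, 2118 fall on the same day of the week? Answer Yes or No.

From Feb 2, 2117 to Nov 1, 2118 is 637 days.
637 mod 7 = 0, so they are the same weekday.
(Feb 2, 2117 is a Tuesday; Nov 1, 2118 is a Tuesday.)

Yes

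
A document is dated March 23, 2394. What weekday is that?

Wednesday

Doomsday rule: the anchor day for the 2300s is Wednesday. For year 94: 94÷12 = 7 r 10, and 10÷4 = 2, so 7+10+2 = 19.
Wednesday + 19 ≡ Monday — that's 2394's doomsday.
In March the doomsday date is Mar 14.
Mar 23 is 9 days after Mar 14; 9 mod 7 = 2, so Monday + 2 = Wednesday.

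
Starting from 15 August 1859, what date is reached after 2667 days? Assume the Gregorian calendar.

+366 (one year; includes Feb 29, 1860) → Aug 15, 1860 (2301 left).
+365 (one year) → Aug 15, 1861 (1936 left).
+365 (one year) → Aug 15, 1862 (1571 left).
+365 (one year) → Aug 15, 1863 (1206 left).
+366 (one year; includes Feb 29, 1864) → Aug 15, 1864 (840 left).
+365 (one year) → Aug 15, 1865 (475 left).
+365 (one year) → Aug 15, 1866 (110 left).
Aug has 31 days: +17 → Sep 1, 1866 (93 left).
Sep has 30 days: +30 → Oct 1, 1866 (63 left).
Oct has 31 days: +31 → Nov 1, 1866 (32 left).
Nov has 30 days: +30 → Dec 1, 1866 (2 left).
+2 → Dec 3, 1866.

December 3, 1866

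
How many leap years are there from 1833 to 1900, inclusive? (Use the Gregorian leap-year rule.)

Multiples of 4 in [1833,1900]: 17.
Of those, multiples of 100: 1 (not leap unless ÷400).
Multiples of 400: 0.
Leap years = 17 − 1 + 0 = 16.

16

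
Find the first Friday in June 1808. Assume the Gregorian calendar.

June 1, 1808 is a Wednesday.
The first Friday is therefore June 3 (2 days later).

June 3, 1808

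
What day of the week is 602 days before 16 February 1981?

Monday

First find the weekday of Feb 16, 1981. Doomsday rule: the anchor day for the 1900s is Wednesday. For year 81: 81÷12 = 6 r 9, and 9÷4 = 2, so 6+9+2 = 17.
Wednesday + 17 ≡ Saturday — that's 1981's doomsday.
In February the doomsday date is Feb 28 (1981 is not a leap year).
Feb 16 is 12 days before Feb 28; 12 mod 7 = 5, so Saturday − 5 = Monday.
602 mod 7 = 0, so 602 days before a Monday is Monday − 0 = Monday.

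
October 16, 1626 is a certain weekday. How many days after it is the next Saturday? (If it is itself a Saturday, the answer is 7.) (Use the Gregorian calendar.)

1

Oct 16, 1626 is a Friday.
From Friday to the next Saturday is 1 day.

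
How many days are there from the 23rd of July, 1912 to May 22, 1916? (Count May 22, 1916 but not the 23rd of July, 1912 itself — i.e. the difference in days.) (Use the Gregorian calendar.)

Jul 23, 1912 → Jul 23, 1913: 365 days.
Jul 23, 1913 → Jul 23, 1914: 365 days.
Jul 23, 1914 → Jul 23, 1915: 365 days.
Jul 23, 1915 → Aug 23, 1915: 31 days (July has 31).
Aug 23, 1915 → Sep 23, 1915: 31 days (August has 31).
Sep 23, 1915 → Oct 23, 1915: 30 days (September has 30).
Oct 23, 1915 → Nov 23, 1915: 31 days (October has 31).
Nov 23, 1915 → Dec 23, 1915: 30 days (November has 30).
Dec 23, 1915 → Jan 23, 1916: 31 days (December has 31).
Jan 23, 1916 → Feb 23, 1916: 31 days (January has 31).
Feb 23, 1916 → Mar 23, 1916: 29 days (February has 29).
Mar 23, 1916 → Apr 23, 1916: 31 days (March has 31).
Apr 23, 1916 → May 22, 1916: 29 days.
Total: 1399 days.

1399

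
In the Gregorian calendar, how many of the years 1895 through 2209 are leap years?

76

Multiples of 4 in [1895,2209]: 79.
Of those, multiples of 100: 4 (not leap unless ÷400).
Multiples of 400: 1.
Leap years = 79 − 4 + 1 = 76.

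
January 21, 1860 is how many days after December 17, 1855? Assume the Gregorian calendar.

1496

Dec 17, 1855 → Dec 17, 1856: 366 days (Feb 29, 1856 is in that span).
Dec 17, 1856 → Dec 17, 1857: 365 days.
Dec 17, 1857 → Dec 17, 1858: 365 days.
Dec 17, 1858 → Jan 17, 1859: 31 days (December has 31).
Jan 17, 1859 → Feb 17, 1859: 31 days (January has 31).
Feb 17, 1859 → Mar 17, 1859: 28 days (February has 28).
Mar 17, 1859 → Apr 17, 1859: 31 days (March has 31).
Apr 17, 1859 → May 17, 1859: 30 days (April has 30).
May 17, 1859 → Jun 17, 1859: 31 days (May has 31).
Jun 17, 1859 → Jul 17, 1859: 30 days (June has 30).
Jul 17, 1859 → Aug 17, 1859: 31 days (July has 31).
Aug 17, 1859 → Sep 17, 1859: 31 days (August has 31).
Sep 17, 1859 → Oct 17, 1859: 30 days (September has 30).
Oct 17, 1859 → Nov 17, 1859: 31 days (October has 31).
Nov 17, 1859 → Dec 17, 1859: 30 days (November has 30).
Dec 17, 1859 → Jan 17, 1860: 31 days (December has 31).
Jan 17, 1860 → Jan 21, 1860: 4 days.
Total: 1496 days.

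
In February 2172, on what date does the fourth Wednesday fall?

February 26, 2172

February 1, 2172 is a Saturday.
The first Wednesday is therefore February 5 (4 days later).
The fourth Wednesday is 5 + 3×7 = February 26.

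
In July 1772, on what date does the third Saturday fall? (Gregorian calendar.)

July 1, 1772 is a Wednesday.
The first Saturday is therefore July 4 (3 days later).
The third Saturday is 4 + 2×7 = July 18.

July 18, 1772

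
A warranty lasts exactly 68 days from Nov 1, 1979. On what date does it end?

Nov has 30 days: +30 → Dec 1, 1979 (38 left).
Dec has 31 days: +31 → Jan 1, 1980 (7 left).
+7 → Jan 8, 1980.

January 8, 1980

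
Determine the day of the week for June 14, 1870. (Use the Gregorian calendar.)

Doomsday rule: the anchor day for the 1800s is Friday. For year 70: 70÷12 = 5 r 10, and 10÷4 = 2, so 5+10+2 = 17.
Friday + 17 ≡ Monday — that's 1870's doomsday.
In June the doomsday date is Jun 6.
Jun 14 is 8 days after Jun 6; 8 mod 7 = 1, so Monday + 1 = Tuesday.

Tuesday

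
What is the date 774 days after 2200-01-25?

March 10, 2202

+365 (one year) → Jan 25, 2201 (409 left).
+365 (one year) → Jan 25, 2202 (44 left).
Jan has 31 days: +7 → Feb 1, 2202 (37 left).
Feb has 28 days: +28 → Mar 1, 2202 (9 left).
+9 → Mar 10, 2202.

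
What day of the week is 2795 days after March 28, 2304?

First find the weekday of Mar 28, 2304. Doomsday rule: the anchor day for the 2300s is Wednesday. For year 04: 4÷12 = 0 r 4, and 4÷4 = 1, so 0+4+1 = 5.
Wednesday + 5 ≡ Monday — that's 2304's doomsday.
In March the doomsday date is Mar 14.
Mar 28 is 14 days after Mar 14; 14 mod 7 = 0, so Monday + 0 = Monday.
2795 mod 7 = 2, so 2795 days after a Monday is Monday + 2 = Wednesday.

Wednesday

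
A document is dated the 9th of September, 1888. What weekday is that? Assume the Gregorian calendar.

Doomsday rule: the anchor day for the 1800s is Friday. For year 88: 88÷12 = 7 r 4, and 4÷4 = 1, so 7+4+1 = 12.
Friday + 12 ≡ Wednesday — that's 1888's doomsday.
In September the doomsday date is Sep 5.
Sep 9 is 4 days after Sep 5; 4 mod 7 = 4, so Wednesday + 4 = Sunday.

Sunday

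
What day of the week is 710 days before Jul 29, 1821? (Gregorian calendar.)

Thursday

First find the weekday of Jul 29, 1821. Doomsday rule: the anchor day for the 1800s is Friday. For year 21: 21÷12 = 1 r 9, and 9÷4 = 2, so 1+9+2 = 12.
Friday + 12 ≡ Wednesday — that's 1821's doomsday.
In July the doomsday date is Jul 11.
Jul 29 is 18 days after Jul 11; 18 mod 7 = 4, so Wednesday + 4 = Sunday.
710 mod 7 = 3, so 710 days before a Sunday is Sunday − 3 = Thursday.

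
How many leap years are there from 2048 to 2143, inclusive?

Multiples of 4 in [2048,2143]: 24.
Of those, multiples of 100: 1 (not leap unless ÷400).
Multiples of 400: 0.
Leap years = 24 − 1 + 0 = 23.

23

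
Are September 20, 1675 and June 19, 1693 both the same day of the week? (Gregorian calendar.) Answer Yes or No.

Yes

From Sep 20, 1675 to Jun 19, 1693 is 6482 days.
6482 mod 7 = 0, so they are the same weekday.
(Sep 20, 1675 is a Friday; Jun 19, 1693 is a Friday.)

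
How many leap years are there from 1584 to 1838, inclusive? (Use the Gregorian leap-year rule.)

Multiples of 4 in [1584,1838]: 64.
Of those, multiples of 100: 3 (not leap unless ÷400).
Multiples of 400: 1.
Leap years = 64 − 3 + 1 = 62.

62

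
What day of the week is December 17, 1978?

Sunday

January 1, 1978 is a Sunday.
Jan 1, 1978 → Feb 1, 1978: 31 days (January has 31).
Feb 1, 1978 → Mar 1, 1978: 28 days (February has 28).
Mar 1, 1978 → Apr 1, 1978: 31 days (March has 31).
Apr 1, 1978 → May 1, 1978: 30 days (April has 30).
May 1, 1978 → Jun 1, 1978: 31 days (May has 31).
Jun 1, 1978 → Jul 1, 1978: 30 days (June has 30).
Jul 1, 1978 → Aug 1, 1978: 31 days (July has 31).
Aug 1, 1978 → Sep 1, 1978: 31 days (August has 31).
Sep 1, 1978 → Oct 1, 1978: 30 days (September has 30).
Oct 1, 1978 → Nov 1, 1978: 31 days (October has 31).
Nov 1, 1978 → Dec 1, 1978: 30 days (November has 30).
Dec 1, 1978 → Dec 17, 1978: 16 days.
Total: 350 days.
350 mod 7 = 0, so Sunday + 0 = Sunday.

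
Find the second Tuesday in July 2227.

July 1, 2227 is a Sunday.
The first Tuesday is therefore July 3 (2 days later).
The second Tuesday is 3 + 1×7 = July 10.

July 10, 2227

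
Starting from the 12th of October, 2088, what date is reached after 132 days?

February 21, 2089

Oct has 31 days: +20 → Nov 1, 2088 (112 left).
Nov has 30 days: +30 → Dec 1, 2088 (82 left).
Dec has 31 days: +31 → Jan 1, 2089 (51 left).
Jan has 31 days: +31 → Feb 1, 2089 (20 left).
+20 → Feb 21, 2089.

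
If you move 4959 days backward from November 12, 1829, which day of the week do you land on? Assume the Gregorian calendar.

Monday

Nov 12, 1829 is a Thursday.
4959 mod 7 = 3, so 4959 days before a Thursday is Thursday − 3 = Monday.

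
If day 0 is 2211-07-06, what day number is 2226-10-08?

5573

Jul 6, 2211 → Jul 6, 2212: 366 days (Feb 29, 2212 is in that span).
Jul 6, 2212 → Jul 6, 2213: 365 days.
Jul 6, 2213 → Jul 6, 2214: 365 days.
Jul 6, 2214 → Jul 6, 2215: 365 days.
Jul 6, 2215 → Jul 6, 2216: 366 days (Feb 29, 2216 is in that span).
Jul 6, 2216 → Jul 6, 2217: 365 days.
Jul 6, 2217 → Jul 6, 2218: 365 days.
Jul 6, 2218 → Jul 6, 2219: 365 days.
Jul 6, 2219 → Jul 6, 2220: 366 days (Feb 29, 2220 is in that span).
Jul 6, 2220 → Jul 6, 2221: 365 days.
Jul 6, 2221 → Jul 6, 2222: 365 days.
Jul 6, 2222 → Jul 6, 2223: 365 days.
Jul 6, 2223 → Jul 6, 2224: 366 days (Feb 29, 2224 is in that span).
Jul 6, 2224 → Jul 6, 2225: 365 days.
Jul 6, 2225 → Jul 6, 2226: 365 days.
Jul 6, 2226 → Aug 6, 2226: 31 days (July has 31).
Aug 6, 2226 → Sep 6, 2226: 31 days (August has 31).
Sep 6, 2226 → Oct 6, 2226: 30 days (September has 30).
Oct 6, 2226 → Oct 8, 2226: 2 days.
Total: 5573 days.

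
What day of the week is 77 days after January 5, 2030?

First find the weekday of Jan 5, 2030. Doomsday rule: the anchor day for the 2000s is Tuesday. For year 30: 30÷12 = 2 r 6, and 6÷4 = 1, so 2+6+1 = 9.
Tuesday + 9 ≡ Thursday — that's 2030's doomsday.
In January the doomsday date is Jan 3 (2030 is not a leap year).
Jan 5 is 2 days after Jan 3; 2 mod 7 = 2, so Thursday + 2 = Saturday.
77 mod 7 = 0, so 77 days after a Saturday is Saturday + 0 = Saturday.

Saturday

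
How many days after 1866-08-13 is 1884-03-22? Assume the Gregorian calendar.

Aug 13, 1866 → Aug 13, 1867: 365 days.
Aug 13, 1867 → Aug 13, 1868: 366 days (Feb 29, 1868 is in that span).
Aug 13, 1868 → Aug 13, 1869: 365 days.
Aug 13, 1869 → Aug 13, 1870: 365 days.
Aug 13, 1870 → Aug 13, 1871: 365 days.
Aug 13, 1871 → Aug 13, 1872: 366 days (Feb 29, 1872 is in that span).
Aug 13, 1872 → Aug 13, 1873: 365 days.
Aug 13, 1873 → Aug 13, 1874: 365 days.
Aug 13, 1874 → Aug 13, 1875: 365 days.
Aug 13, 1875 → Aug 13, 1876: 366 days (Feb 29, 1876 is in that span).
Aug 13, 1876 → Aug 13, 1877: 365 days.
Aug 13, 1877 → Aug 13, 1878: 365 days.
Aug 13, 1878 → Aug 13, 1879: 365 days.
Aug 13, 1879 → Aug 13, 1880: 366 days (Feb 29, 1880 is in that span).
Aug 13, 1880 → Aug 13, 1881: 365 days.
Aug 13, 1881 → Aug 13, 1882: 365 days.
Aug 13, 1882 → Aug 13, 1883: 365 days.
Aug 13, 1883 → Sep 13, 1883: 31 days (August has 31).
Sep 13, 1883 → Oct 13, 1883: 30 days (September has 30).
Oct 13, 1883 → Nov 13, 1883: 31 days (October has 31).
Nov 13, 1883 → Dec 13, 1883: 30 days (November has 30).
Dec 13, 1883 → Jan 13, 1884: 31 days (December has 31).
Jan 13, 1884 → Feb 13, 1884: 31 days (January has 31).
Feb 13, 1884 → Mar 13, 1884: 29 days (February has 29).
Mar 13, 1884 → Mar 22, 1884: 9 days.
Total: 6431 days.

6431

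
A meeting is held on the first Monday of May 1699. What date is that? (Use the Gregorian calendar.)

May 4, 1699

May 1, 1699 is a Friday.
The first Monday is therefore May 4 (3 days later).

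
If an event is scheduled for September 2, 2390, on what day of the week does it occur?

Sunday

Doomsday rule: the anchor day for the 2300s is Wednesday. For year 90: 90÷12 = 7 r 6, and 6÷4 = 1, so 7+6+1 = 14.
Wednesday + 14 ≡ Wednesday — that's 2390's doomsday.
In September the doomsday date is Sep 5.
Sep 2 is 3 days before Sep 5; 3 mod 7 = 3, so Wednesday − 3 = Sunday.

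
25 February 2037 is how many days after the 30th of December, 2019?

Dec 30, 2019 → Dec 30, 2020: 366 days (Feb 29, 2020 is in that span).
Dec 30, 2020 → Dec 30, 2021: 365 days.
Dec 30, 2021 → Dec 30, 2022: 365 days.
Dec 30, 2022 → Dec 30, 2023: 365 days.
Dec 30, 2023 → Dec 30, 2024: 366 days (Feb 29, 2024 is in that span).
Dec 30, 2024 → Dec 30, 2025: 365 days.
Dec 30, 2025 → Dec 30, 2026: 365 days.
Dec 30, 2026 → Dec 30, 2027: 365 days.
Dec 30, 2027 → Dec 30, 2028: 366 days (Feb 29, 2028 is in that span).
Dec 30, 2028 → Dec 30, 2029: 365 days.
Dec 30, 2029 → Dec 30, 2030: 365 days.
Dec 30, 2030 → Dec 30, 2031: 365 days.
Dec 30, 2031 → Dec 30, 2032: 366 days (Feb 29, 2032 is in that span).
Dec 30, 2032 → Dec 30, 2033: 365 days.
Dec 30, 2033 → Dec 30, 2034: 365 days.
Dec 30, 2034 → Dec 30, 2035: 365 days.
Dec 30, 2035 → Dec 30, 2036: 366 days (Feb 29, 2036 is in that span).
Dec 30, 2036 → Jan 30, 2037: 31 days (December has 31).
Jan 30, 2037 → Feb 25, 2037: 26 days.
Total: 6267 days.

6267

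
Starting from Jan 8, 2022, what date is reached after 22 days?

+22 → Jan 30, 2022.

January 30, 2022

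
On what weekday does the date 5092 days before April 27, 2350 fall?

Apr 27, 2350 is a Thursday.
5092 mod 7 = 3, so 5092 days before a Thursday is Thursday − 3 = Monday.

Monday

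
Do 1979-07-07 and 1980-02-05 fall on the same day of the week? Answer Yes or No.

From Jul 7, 1979 to Feb 5, 1980 is 213 days.
213 mod 7 = 3, so they are different weekdays.
(Jul 7, 1979 is a Saturday; Feb 5, 1980 is a Tuesday.)

No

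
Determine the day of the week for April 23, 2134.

Friday

Doomsday rule: the anchor day for the 2100s is Sunday. For year 34: 34÷12 = 2 r 10, and 10÷4 = 2, so 2+10+2 = 14.
Sunday + 14 ≡ Sunday — that's 2134's doomsday.
In April the doomsday date is Apr 4.
Apr 23 is 19 days after Apr 4; 19 mod 7 = 5, so Sunday + 5 = Friday.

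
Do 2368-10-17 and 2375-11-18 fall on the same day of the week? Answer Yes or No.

No

From Oct 17, 2368 to Nov 18, 2375 is 2588 days.
2588 mod 7 = 5, so they are different weekdays.
(Oct 17, 2368 is a Thursday; Nov 18, 2375 is a Tuesday.)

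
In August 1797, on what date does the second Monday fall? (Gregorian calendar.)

August 1, 1797 is a Tuesday.
The first Monday is therefore August 7 (6 days later).
The second Monday is 7 + 1×7 = August 14.

August 14, 1797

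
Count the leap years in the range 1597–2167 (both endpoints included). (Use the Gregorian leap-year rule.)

Multiples of 4 in [1597,2167]: 142.
Of those, multiples of 100: 6 (not leap unless ÷400).
Multiples of 400: 2.
Leap years = 142 − 6 + 2 = 138.

138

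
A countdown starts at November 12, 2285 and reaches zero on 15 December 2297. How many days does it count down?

Nov 12, 2285 → Nov 12, 2286: 365 days.
Nov 12, 2286 → Nov 12, 2287: 365 days.
Nov 12, 2287 → Nov 12, 2288: 366 days (Feb 29, 2288 is in that span).
Nov 12, 2288 → Nov 12, 2289: 365 days.
Nov 12, 2289 → Nov 12, 2290: 365 days.
Nov 12, 2290 → Nov 12, 2291: 365 days.
Nov 12, 2291 → Nov 12, 2292: 366 days (Feb 29, 2292 is in that span).
Nov 12, 2292 → Nov 12, 2293: 365 days.
Nov 12, 2293 → Nov 12, 2294: 365 days.
Nov 12, 2294 → Nov 12, 2295: 365 days.
Nov 12, 2295 → Nov 12, 2296: 366 days (Feb 29, 2296 is in that span).
Nov 12, 2296 → Dec 12, 2296: 30 days (November has 30).
Dec 12, 2296 → Jan 12, 2297: 31 days (December has 31).
Jan 12, 2297 → Feb 12, 2297: 31 days (January has 31).
Feb 12, 2297 → Mar 12, 2297: 28 days (February has 28).
Mar 12, 2297 → Apr 12, 2297: 31 days (March has 31).
Apr 12, 2297 → May 12, 2297: 30 days (April has 30).
May 12, 2297 → Jun 12, 2297: 31 days (May has 31).
Jun 12, 2297 → Jul 12, 2297: 30 days (June has 30).
Jul 12, 2297 → Aug 12, 2297: 31 days (July has 31).
Aug 12, 2297 → Sep 12, 2297: 31 days (August has 31).
Sep 12, 2297 → Oct 12, 2297: 30 days (September has 30).
Oct 12, 2297 → Nov 12, 2297: 31 days (October has 31).
Nov 12, 2297 → Dec 12, 2297: 30 days (November has 30).
Dec 12, 2297 → Dec 15, 2297: 3 days.
Total: 4416 days.

4416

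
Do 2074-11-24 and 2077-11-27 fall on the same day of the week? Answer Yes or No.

From Nov 24, 2074 to Nov 27, 2077 is 1099 days.
1099 mod 7 = 0, so they are the same weekday.
(Nov 24, 2074 is a Saturday; Nov 27, 2077 is a Saturday.)

Yes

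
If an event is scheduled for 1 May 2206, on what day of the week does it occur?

Thursday

Doomsday rule: the anchor day for the 2200s is Friday. For year 06: 6÷12 = 0 r 6, and 6÷4 = 1, so 0+6+1 = 7.
Friday + 7 ≡ Friday — that's 2206's doomsday.
In May the doomsday date is May 9.
May 1 is 8 days before May 9; 8 mod 7 = 1, so Friday − 1 = Thursday.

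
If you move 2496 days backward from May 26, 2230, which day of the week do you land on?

Saturday

First find the weekday of May 26, 2230. Doomsday rule: the anchor day for the 2200s is Friday. For year 30: 30÷12 = 2 r 6, and 6÷4 = 1, so 2+6+1 = 9.
Friday + 9 ≡ Sunday — that's 2230's doomsday.
In May the doomsday date is May 9.
May 26 is 17 days after May 9; 17 mod 7 = 3, so Sunday + 3 = Wednesday.
2496 mod 7 = 4, so 2496 days before a Wednesday is Wednesday − 4 = Saturday.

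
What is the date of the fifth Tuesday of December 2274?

December 29, 2274

December 1, 2274 is a Tuesday.
The first Tuesday is therefore December 1 (same day).
The fifth Tuesday is 1 + 4×7 = December 29.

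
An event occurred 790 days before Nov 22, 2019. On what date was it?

September 23, 2017

−365 (one year) → Nov 22, 2018 (425 left).
−365 (one year) → Nov 22, 2017 (60 left).
−22 → Oct 31, 2017 (end of Oct, 31 days; 38 left).
−31 → Sep 30, 2017 (end of Sep, 30 days; 7 left).
−7 → Sep 23, 2017.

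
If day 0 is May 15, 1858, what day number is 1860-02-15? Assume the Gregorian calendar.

641

May 15, 1858 → May 15, 1859: 365 days.
May 15, 1859 → Jun 15, 1859: 31 days (May has 31).
Jun 15, 1859 → Jul 15, 1859: 30 days (June has 30).
Jul 15, 1859 → Aug 15, 1859: 31 days (July has 31).
Aug 15, 1859 → Sep 15, 1859: 31 days (August has 31).
Sep 15, 1859 → Oct 15, 1859: 30 days (September has 30).
Oct 15, 1859 → Nov 15, 1859: 31 days (October has 31).
Nov 15, 1859 → Dec 15, 1859: 30 days (November has 30).
Dec 15, 1859 → Jan 15, 1860: 31 days (December has 31).
Jan 15, 1860 → Feb 15, 1860: 31 days.
Total: 641 days.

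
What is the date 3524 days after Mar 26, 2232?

November 18, 2241

+365 (one year) → Mar 26, 2233 (3159 left).
+365 (one year) → Mar 26, 2234 (2794 left).
+365 (one year) → Mar 26, 2235 (2429 left).
+366 (one year; includes Feb 29, 2236) → Mar 26, 2236 (2063 left).
+365 (one year) → Mar 26, 2237 (1698 left).
+365 (one year) → Mar 26, 2238 (1333 left).
+365 (one year) → Mar 26, 2239 (968 left).
+366 (one year; includes Feb 29, 2240) → Mar 26, 2240 (602 left).
+365 (one year) → Mar 26, 2241 (237 left).
Mar has 31 days: +6 → Apr 1, 2241 (231 left).
Apr has 30 days: +30 → May 1, 2241 (201 left).
May has 31 days: +31 → Jun 1, 2241 (170 left).
Jun has 30 days: +30 → Jul 1, 2241 (140 left).
Jul has 31 days: +31 → Aug 1, 2241 (109 left).
Aug has 31 days: +31 → Sep 1, 2241 (78 left).
Sep has 30 days: +30 → Oct 1, 2241 (48 left).
Oct has 31 days: +31 → Nov 1, 2241 (17 left).
+17 → Nov 18, 2241.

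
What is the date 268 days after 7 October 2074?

Oct has 31 days: +25 → Nov 1, 2074 (243 left).
Nov has 30 days: +30 → Dec 1, 2074 (213 left).
Dec has 31 days: +31 → Jan 1, 2075 (182 left).
Jan has 31 days: +31 → Feb 1, 2075 (151 left).
Feb has 28 days: +28 → Mar 1, 2075 (123 left).
Mar has 31 days: +31 → Apr 1, 2075 (92 left).
Apr has 30 days: +30 → May 1, 2075 (62 left).
May has 31 days: +31 → Jun 1, 2075 (31 left).
Jun has 30 days: +30 → Jul 1, 2075 (1 left).
+1 → Jul 2, 2075.

July 2, 2075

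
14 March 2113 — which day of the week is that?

Tuesday

Doomsday rule: the anchor day for the 2100s is Sunday. For year 13: 13÷12 = 1 r 1, and 1÷4 = 0, so 1+1+0 = 2.
Sunday + 2 ≡ Tuesday — that's 2113's doomsday.
In March the doomsday date is Mar 14.
Mar 14 is the doomsday itself: Tuesday.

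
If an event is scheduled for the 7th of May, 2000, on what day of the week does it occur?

Sunday

Doomsday rule: the anchor day for the 2000s is Tuesday. For year 00: 0÷12 = 0 r 0, and 0÷4 = 0, so 0+0+0 = 0.
Tuesday + 0 ≡ Tuesday — that's 2000's doomsday.
In May the doomsday date is May 9.
May 7 is 2 days before May 9; 2 mod 7 = 2, so Tuesday − 2 = Sunday.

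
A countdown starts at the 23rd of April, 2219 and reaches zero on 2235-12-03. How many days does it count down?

Apr 23, 2219 → Apr 23, 2220: 366 days (Feb 29, 2220 is in that span).
Apr 23, 2220 → Apr 23, 2221: 365 days.
Apr 23, 2221 → Apr 23, 2222: 365 days.
Apr 23, 2222 → Apr 23, 2223: 365 days.
Apr 23, 2223 → Apr 23, 2224: 366 days (Feb 29, 2224 is in that span).
Apr 23, 2224 → Apr 23, 2225: 365 days.
Apr 23, 2225 → Apr 23, 2226: 365 days.
Apr 23, 2226 → Apr 23, 2227: 365 days.
Apr 23, 2227 → Apr 23, 2228: 366 days (Feb 29, 2228 is in that span).
Apr 23, 2228 → Apr 23, 2229: 365 days.
Apr 23, 2229 → Apr 23, 2230: 365 days.
Apr 23, 2230 → Apr 23, 2231: 365 days.
Apr 23, 2231 → Apr 23, 2232: 366 days (Feb 29, 2232 is in that span).
Apr 23, 2232 → Apr 23, 2233: 365 days.
Apr 23, 2233 → Apr 23, 2234: 365 days.
Apr 23, 2234 → Apr 23, 2235: 365 days.
Apr 23, 2235 → May 23, 2235: 30 days (April has 30).
May 23, 2235 → Jun 23, 2235: 31 days (May has 31).
Jun 23, 2235 → Jul 23, 2235: 30 days (June has 30).
Jul 23, 2235 → Aug 23, 2235: 31 days (July has 31).
Aug 23, 2235 → Sep 23, 2235: 31 days (August has 31).
Sep 23, 2235 → Oct 23, 2235: 30 days (September has 30).
Oct 23, 2235 → Nov 23, 2235: 31 days (October has 31).
Nov 23, 2235 → Dec 3, 2235: 10 days.
Total: 6068 days.

6068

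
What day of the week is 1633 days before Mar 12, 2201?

Tuesday

First find the weekday of Mar 12, 2201. Doomsday rule: the anchor day for the 2200s is Friday. For year 01: 1÷12 = 0 r 1, and 1÷4 = 0, so 0+1+0 = 1.
Friday + 1 ≡ Saturday — that's 2201's doomsday.
In March the doomsday date is Mar 14.
Mar 12 is 2 days before Mar 14; 2 mod 7 = 2, so Saturday − 2 = Thursday.
1633 mod 7 = 2, so 1633 days before a Thursday is Thursday − 2 = Tuesday.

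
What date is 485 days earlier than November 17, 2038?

July 20, 2037

−365 (one year) → Nov 17, 2037 (120 left).
−17 → Oct 31, 2037 (end of Oct, 31 days; 103 left).
−31 → Sep 30, 2037 (end of Sep, 30 days; 72 left).
−30 → Aug 31, 2037 (end of Aug, 31 days; 42 left).
−31 → Jul 31, 2037 (end of Jul, 31 days; 11 left).
−11 → Jul 20, 2037.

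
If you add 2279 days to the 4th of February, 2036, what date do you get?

May 2, 2042

+366 (one year; includes Feb 29, 2036) → Feb 4, 2037 (1913 left).
+365 (one year) → Feb 4, 2038 (1548 left).
+365 (one year) → Feb 4, 2039 (1183 left).
+365 (one year) → Feb 4, 2040 (818 left).
+366 (one year; includes Feb 29, 2040) → Feb 4, 2041 (452 left).
+365 (one year) → Feb 4, 2042 (87 left).
Feb has 28 days: +25 → Mar 1, 2042 (62 left).
Mar has 31 days: +31 → Apr 1, 2042 (31 left).
Apr has 30 days: +30 → May 1, 2042 (1 left).
+1 → May 2, 2042.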